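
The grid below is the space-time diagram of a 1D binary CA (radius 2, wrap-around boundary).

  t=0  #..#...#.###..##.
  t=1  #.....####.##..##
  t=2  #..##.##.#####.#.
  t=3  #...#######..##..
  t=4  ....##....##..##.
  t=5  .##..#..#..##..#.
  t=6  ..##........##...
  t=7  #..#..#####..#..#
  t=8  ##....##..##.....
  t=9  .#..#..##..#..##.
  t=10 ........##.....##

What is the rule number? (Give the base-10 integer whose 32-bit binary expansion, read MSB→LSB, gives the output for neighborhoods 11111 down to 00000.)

  nb #####: next=.  (t=2,i=11, bit31=0)
  nb ####.: next=.  (t=1,i=8, bit30=0)
  nb ###.#: next=#  (t=1,i=9, bit29=1)
  nb ###..: next=#  (t=0,i=11, bit28=1)
  nb ##.##: next=#  (t=1,i=10, bit27=1)
  nb ##.#.: next=#  (t=0,i=16, bit26=1)
  nb ##..#: next=#  (t=0,i=12, bit25=1)
  nb ##...: next=.  (t=1,i=1, bit24=0)
  nb #.###: next=#  (t=0,i=9, bit23=1)
  nb #.##.: next=#  (t=1,i=11, bit22=1)
  nb #.#.#: next=.  (t=2,i=15, bit21=0)
  nb #.#..: next=#  (t=0,i=0, bit20=1)
  nb #..##: next=.  (t=0,i=13, bit19=0)
  nb #..#.: next=.  (t=0,i=2, bit18=0)
  nb #...#: next=.  (t=0,i=5, bit17=0)
  nb #....: next=.  (t=1,i=2, bit16=0)
  nb .####: next=#  (t=1,i=7, bit15=1)
  nb .###.: next=.  (t=0,i=10, bit14=0)
  nb .##.#: next=#  (t=0,i=15, bit13=1)
  nb .##..: next=#  (t=1,i=12, bit12=1)
  nb .#.##: next=#  (t=0,i=8, bit11=1)
  nb .#.#.: next=.  (t=2,i=16, bit10=0)
  nb .#..#: next=.  (t=0,i=1, bit9=0)
  nb .#...: next=.  (t=0,i=4, bit8=0)
  nb ..###: next=#  (t=1,i=6, bit7=1)
  nb ..##.: next=.  (t=0,i=14, bit6=0)
  nb ..#.#: next=#  (t=0,i=7, bit5=1)
  nb ..#..: next=.  (t=0,i=3, bit4=0)
  nb ...##: next=.  (t=1,i=5, bit3=0)
  nb ...#.: next=#  (t=0,i=6, bit2=1)
  nb ....#: next=#  (t=1,i=4, bit1=1)
  nb .....: next=#  (t=1,i=3, bit0=1)
  bits 00111110110100001011100010100111 = 1053866151

1053866151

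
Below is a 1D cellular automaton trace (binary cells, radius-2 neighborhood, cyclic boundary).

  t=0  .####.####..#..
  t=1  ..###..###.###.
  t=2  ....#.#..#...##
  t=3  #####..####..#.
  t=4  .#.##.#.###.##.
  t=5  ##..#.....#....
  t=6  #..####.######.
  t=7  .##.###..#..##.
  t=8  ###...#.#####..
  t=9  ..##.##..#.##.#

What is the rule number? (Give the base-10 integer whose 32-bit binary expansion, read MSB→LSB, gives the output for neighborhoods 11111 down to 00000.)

  ##### -> .   bit 31 = 0  t=3,i=2
  ####. -> #   bit 30 = 1  t=0,i=3
  ###.# -> #   bit 29 = 1  t=0,i=4
  ###.. -> #   bit 28 = 1  t=0,i=9
  ##.## -> .   bit 27 = 0  t=0,i=5
  ##.#. -> .   bit 26 = 0  t=4,i=5
  ##..# -> .   bit 25 = 0  t=0,i=10
  ##... -> #   bit 24 = 1  t=1,i=14
  #.### -> .   bit 23 = 0  t=0,i=6
  #.##. -> .   bit 22 = 0  t=4,i=3
  #.#.# -> .   bit 21 = 0  t=4,i=6
  #.#.. -> .   bit 20 = 0  t=2,i=6
  #..## -> #   bit 19 = 1  t=1,i=6
  #..#. -> #   bit 18 = 1  t=0,i=11
  #...# -> .   bit 17 = 0  t=0,i=14
  #.... -> #   bit 16 = 1  t=2,i=1
  .#### -> #   bit 15 = 1  t=0,i=2
  .###. -> .   bit 14 = 0  t=1,i=3
  .##.# -> #   bit 13 = 1  t=4,i=4
  .##.. -> .   bit 12 = 0  t=2,i=14
  .#.## -> .   bit 11 = 0  t=3,i=14
  .#.#. -> .   bit 10 = 0  t=2,i=5
  .#..# -> #   bit 9 = 1  t=2,i=7
  .#... -> #   bit 8 = 1  t=0,i=13
  ..### -> .   bit 7 = 0  t=0,i=1
  ..##. -> #   bit 6 = 1  t=2,i=13
  ..#.# -> #   bit 5 = 1  t=2,i=4
  ..#.. -> #   bit 4 = 1  t=0,i=12
  ...## -> .   bit 3 = 0  t=0,i=0
  ...#. -> #   bit 2 = 1  t=2,i=3
  ....# -> #   bit 1 = 1  t=2,i=2
  ..... -> .   bit 0 = 0  t=5,i=7
  bits 01110001000011011010001101110110 = 1896719222

1896719222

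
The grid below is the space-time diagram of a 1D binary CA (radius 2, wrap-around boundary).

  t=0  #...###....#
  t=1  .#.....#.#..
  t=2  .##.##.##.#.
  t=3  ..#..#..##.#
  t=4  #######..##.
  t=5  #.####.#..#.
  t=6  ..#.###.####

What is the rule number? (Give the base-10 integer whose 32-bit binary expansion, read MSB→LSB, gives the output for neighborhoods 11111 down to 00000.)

3884197683

  nb #####: next=#  (t=4,i=2, bit31=1)
  nb ####.: next=#  (t=4,i=5, bit30=1)
  nb ###.#: next=#  (t=5,i=5, bit29=1)
  nb ###..: next=.  (t=0,i=6, bit28=0)
  nb ##.##: next=.  (t=2,i=3, bit27=0)
  nb ##.#.: next=#  (t=2,i=9, bit26=1)
  nb ##..#: next=#  (t=4,i=7, bit25=1)
  nb ##...: next=#  (t=0,i=1, bit24=1)
  nb #.###: next=#  (t=4,i=0, bit23=1)
  nb #.##.: next=.  (t=2,i=4, bit22=0)
  nb #.#.#: next=.  (t=5,i=0, bit21=0)
  nb #.#..: next=.  (t=1,i=9, bit20=0)
  nb #..##: next=.  (t=2,i=0, bit19=0)
  nb #..#.: next=#  (t=3,i=1, bit18=1)
  nb #...#: next=.  (t=0,i=2, bit17=0)
  nb #....: next=.  (t=0,i=8, bit16=0)
  nb .####: next=.  (t=4,i=1, bit15=0)
  nb .###.: next=.  (t=0,i=5, bit14=0)
  nb .##.#: next=#  (t=2,i=2, bit13=1)
  nb .##..: next=.  (t=0,i=0, bit12=0)
  nb .#.##: next=.  (t=5,i=1, bit11=0)
  nb .#.#.: next=#  (t=1,i=8, bit10=1)
  nb .#..#: next=#  (t=2,i=11, bit9=1)
  nb .#...: next=#  (t=1,i=2, bit8=1)
  nb ..###: next=.  (t=0,i=4, bit7=0)
  nb ..##.: next=.  (t=0,i=11, bit6=0)
  nb ..#.#: next=#  (t=1,i=7, bit5=1)
  nb ..#..: next=#  (t=1,i=1, bit4=1)
  nb ...##: next=.  (t=0,i=3, bit3=0)
  nb ...#.: next=.  (t=1,i=0, bit2=0)
  nb ....#: next=#  (t=0,i=9, bit1=1)
  nb .....: next=#  (t=1,i=4, bit0=1)
  bits 11100111100001000010011100110011 = 3884197683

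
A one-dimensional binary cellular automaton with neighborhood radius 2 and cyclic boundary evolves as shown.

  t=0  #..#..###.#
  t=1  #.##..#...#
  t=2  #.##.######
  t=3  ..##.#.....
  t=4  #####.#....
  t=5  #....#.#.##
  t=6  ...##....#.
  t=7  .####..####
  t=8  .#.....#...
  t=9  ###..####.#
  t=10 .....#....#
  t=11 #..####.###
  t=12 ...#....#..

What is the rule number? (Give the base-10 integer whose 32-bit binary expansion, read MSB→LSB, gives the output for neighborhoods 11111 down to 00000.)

  ##### -> .   bit 31 = 0  t=2,i=7
  ####. -> .   bit 30 = 0  t=2,i=10
  ###.# -> .   bit 29 = 0  t=0,i=8
  ###.. -> .   bit 28 = 0  t=5,i=0
  ##.## -> .   bit 27 = 0  t=0,i=9
  ##.#. -> #   bit 26 = 1  t=3,i=4
  ##..# -> .   bit 25 = 0  t=0,i=1
  ##... -> .   bit 24 = 0  t=5,i=1
  #.### -> #   bit 23 = 1  t=2,i=5
  #.##. -> #   bit 22 = 1  t=0,i=10
  #.#.# -> .   bit 21 = 0  t=5,i=7
  #.#.. -> .   bit 20 = 0  t=3,i=5
  #..## -> .   bit 19 = 0  t=0,i=5
  #..#. -> #   bit 18 = 1  t=0,i=2
  #...# -> #   bit 17 = 1  t=1,i=8
  #.... -> .   bit 16 = 0  t=3,i=7
  .#### -> .   bit 15 = 0  t=2,i=6
  .###. -> .   bit 14 = 0  t=0,i=7
  .##.# -> #   bit 13 = 1  t=1,i=0
  .##.. -> #   bit 12 = 1  t=0,i=0
  .#.## -> .   bit 11 = 0  t=5,i=8
  .#.#. -> .   bit 10 = 0  t=5,i=6
  .#..# -> .   bit 9 = 0  t=0,i=4
  .#... -> #   bit 8 = 1  t=1,i=7
  ..### -> #   bit 7 = 1  t=0,i=6
  ..##. -> #   bit 6 = 1  t=1,i=10
  ..#.# -> .   bit 5 = 0  t=5,i=5
  ..#.. -> #   bit 4 = 1  t=0,i=3
  ...## -> #   bit 3 = 1  t=1,i=9
  ...#. -> #   bit 2 = 1  t=5,i=4
  ....# -> #   bit 1 = 1  t=3,i=0
  ..... -> .   bit 0 = 0  t=3,i=8
  bits 00000100110001100011000111011110 = 80097758

80097758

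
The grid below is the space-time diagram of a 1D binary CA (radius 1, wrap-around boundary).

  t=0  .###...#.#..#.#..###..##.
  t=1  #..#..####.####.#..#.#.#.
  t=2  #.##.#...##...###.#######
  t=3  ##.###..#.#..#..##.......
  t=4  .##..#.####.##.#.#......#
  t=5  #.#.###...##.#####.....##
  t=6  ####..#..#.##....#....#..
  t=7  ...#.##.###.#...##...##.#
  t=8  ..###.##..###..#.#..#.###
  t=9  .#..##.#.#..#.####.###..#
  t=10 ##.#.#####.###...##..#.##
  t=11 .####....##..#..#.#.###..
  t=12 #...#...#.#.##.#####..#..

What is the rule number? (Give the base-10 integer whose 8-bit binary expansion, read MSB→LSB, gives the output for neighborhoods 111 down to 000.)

  nb ###: next=.  (t=0,i=2, bit7=0)
  nb ##.: next=#  (t=0,i=3, bit6=1)
  nb #.#: next=#  (t=0,i=8, bit5=1)
  nb #..: next=.  (t=0,i=4, bit4=0)
  nb .##: next=.  (t=0,i=1, bit3=0)
  nb .#.: next=#  (t=0,i=7, bit2=1)
  nb ..#: next=#  (t=0,i=0, bit1=1)
  nb ...: next=.  (t=0,i=5, bit0=0)
  bits 01100110 = 102

102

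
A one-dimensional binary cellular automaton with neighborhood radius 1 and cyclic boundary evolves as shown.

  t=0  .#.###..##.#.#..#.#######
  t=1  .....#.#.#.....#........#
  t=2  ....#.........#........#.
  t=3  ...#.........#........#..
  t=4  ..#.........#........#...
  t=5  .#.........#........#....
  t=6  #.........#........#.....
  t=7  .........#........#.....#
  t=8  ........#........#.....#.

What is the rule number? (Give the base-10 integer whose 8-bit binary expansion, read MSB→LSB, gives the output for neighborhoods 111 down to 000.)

66

  nb ###: next=.  (t=0,i=4, bit7=0)
  nb ##.: next=#  (t=0,i=5, bit6=1)
  nb #.#: next=.  (t=0,i=0, bit5=0)
  nb #..: next=.  (t=0,i=6, bit4=0)
  nb .##: next=.  (t=0,i=3, bit3=0)
  nb .#.: next=.  (t=0,i=1, bit2=0)
  nb ..#: next=#  (t=0,i=7, bit1=1)
  nb ...: next=.  (t=1,i=1, bit0=0)
  bits 01000010 = 66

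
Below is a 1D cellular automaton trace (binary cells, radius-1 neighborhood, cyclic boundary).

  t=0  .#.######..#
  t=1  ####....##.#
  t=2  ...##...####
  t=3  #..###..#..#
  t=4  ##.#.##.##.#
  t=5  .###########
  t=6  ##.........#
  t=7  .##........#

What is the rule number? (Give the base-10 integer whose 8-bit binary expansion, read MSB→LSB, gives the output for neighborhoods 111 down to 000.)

124

  ###|.  b7=0 t=0,i=4
  ##.|#  b6=1 t=0,i=8
  #.#|#  b5=1 t=0,i=0
  #..|#  b4=1 t=0,i=9
  .##|#  b3=1 t=0,i=3
  .#.|#  b2=1 t=0,i=1
  ..#|.  b1=0 t=0,i=10
  ...|.  b0=0 t=1,i=5
  bits 01111100 = 124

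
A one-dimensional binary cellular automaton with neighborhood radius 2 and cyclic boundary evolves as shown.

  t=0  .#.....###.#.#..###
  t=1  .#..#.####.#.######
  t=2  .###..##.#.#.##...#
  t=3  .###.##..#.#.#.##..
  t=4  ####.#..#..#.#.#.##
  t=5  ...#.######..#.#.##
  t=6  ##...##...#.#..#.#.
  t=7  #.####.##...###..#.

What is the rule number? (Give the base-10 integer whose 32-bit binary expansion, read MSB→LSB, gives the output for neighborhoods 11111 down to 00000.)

838779609

  ##### -> .   bit 31 = 0  t=1,i=15
  ####. -> .   bit 30 = 0  t=1,i=8
  ###.# -> #   bit 29 = 1  t=0,i=9
  ###.. -> #   bit 28 = 1  t=2,i=3
  ##.## -> .   bit 27 = 0  t=3,i=4
  ##.#. -> .   bit 26 = 0  t=0,i=0
  ##..# -> .   bit 25 = 0  t=2,i=4
  ##... -> #   bit 24 = 1  t=2,i=15
  #.### -> #   bit 23 = 1  t=1,i=6
  #.##. -> #   bit 22 = 1  t=2,i=13
  #.#.# -> #   bit 21 = 1  t=0,i=11
  #.#.. -> #   bit 20 = 1  t=0,i=1
  #..## -> #   bit 19 = 1  t=0,i=15
  #..#. -> #   bit 18 = 1  t=1,i=3
  #...# -> #   bit 17 = 1  t=2,i=16
  #.... -> .   bit 16 = 0  t=0,i=3
  .#### -> #   bit 15 = 1  t=1,i=7
  .###. -> #   bit 14 = 1  t=0,i=8
  .##.# -> .   bit 13 = 0  t=2,i=7
  .##.. -> .   bit 12 = 0  t=2,i=14
  .#.## -> .   bit 11 = 0  t=1,i=5
  .#.#. -> .   bit 10 = 0  t=0,i=12
  .#..# -> #   bit 9 = 1  t=0,i=14
  .#... -> .   bit 8 = 0  t=0,i=2
  ..### -> #   bit 7 = 1  t=0,i=7
  ..##. -> #   bit 6 = 1  t=2,i=6
  ..#.# -> .   bit 5 = 0  t=1,i=4
  ..#.. -> #   bit 4 = 1  t=4,i=8
  ...## -> #   bit 3 = 1  t=0,i=6
  ...#. -> .   bit 2 = 0  t=2,i=17
  ....# -> .   bit 1 = 0  t=0,i=5
  ..... -> #   bit 0 = 1  t=0,i=4
  bits 00110001111111101100001011011001 = 838779609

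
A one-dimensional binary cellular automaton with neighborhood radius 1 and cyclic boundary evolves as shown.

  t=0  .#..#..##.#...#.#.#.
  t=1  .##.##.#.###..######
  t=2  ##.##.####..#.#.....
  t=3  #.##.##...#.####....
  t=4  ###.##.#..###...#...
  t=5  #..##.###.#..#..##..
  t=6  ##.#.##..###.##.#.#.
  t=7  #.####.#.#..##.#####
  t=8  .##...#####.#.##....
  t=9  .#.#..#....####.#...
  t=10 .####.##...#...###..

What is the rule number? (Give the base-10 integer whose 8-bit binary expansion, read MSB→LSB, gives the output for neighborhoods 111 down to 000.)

60

  ###|.  b7=0 t=1,i=10
  ##.|.  b6=0 t=0,i=8
  #.#|#  b5=1 t=0,i=9
  #..|#  b4=1 t=0,i=2
  .##|#  b3=1 t=0,i=7
  .#.|#  b2=1 t=0,i=1
  ..#|.  b1=0 t=0,i=0
  ...|.  b0=0 t=0,i=12
  bits 00111100 = 60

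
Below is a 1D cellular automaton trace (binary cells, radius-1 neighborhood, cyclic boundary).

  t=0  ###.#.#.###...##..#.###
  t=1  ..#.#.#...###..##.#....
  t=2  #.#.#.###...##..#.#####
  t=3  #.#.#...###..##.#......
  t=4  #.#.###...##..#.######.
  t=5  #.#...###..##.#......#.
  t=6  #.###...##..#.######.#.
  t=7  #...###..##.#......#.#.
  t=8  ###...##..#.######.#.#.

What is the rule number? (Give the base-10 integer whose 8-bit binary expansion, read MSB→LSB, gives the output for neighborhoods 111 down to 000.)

85

  [7] ### => .  t=0,i=0
  [6] ##. => #  t=0,i=2
  [5] #.# => .  t=0,i=3
  [4] #.. => #  t=0,i=11
  [3] .## => .  t=0,i=8
  [2] .#. => #  t=0,i=4
  [1] ..# => .  t=0,i=13
  [0] ... => #  t=0,i=12
  bits 01010101 = 85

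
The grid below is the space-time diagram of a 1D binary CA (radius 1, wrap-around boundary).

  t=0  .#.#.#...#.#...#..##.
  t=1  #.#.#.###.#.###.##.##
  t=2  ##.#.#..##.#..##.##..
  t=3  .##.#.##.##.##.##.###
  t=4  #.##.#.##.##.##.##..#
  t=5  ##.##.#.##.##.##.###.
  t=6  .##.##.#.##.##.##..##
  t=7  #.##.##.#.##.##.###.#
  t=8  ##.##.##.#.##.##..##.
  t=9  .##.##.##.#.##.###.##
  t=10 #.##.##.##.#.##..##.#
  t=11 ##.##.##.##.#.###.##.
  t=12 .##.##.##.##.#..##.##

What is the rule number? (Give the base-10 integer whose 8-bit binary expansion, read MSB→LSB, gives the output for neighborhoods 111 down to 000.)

115

  [7] ### => .  t=1,i=7
  [6] ##. => #  t=0,i=19
  [5] #.# => #  t=0,i=2
  [4] #.. => #  t=0,i=6
  [3] .## => .  t=0,i=18
  [2] .#. => .  t=0,i=1
  [1] ..# => #  t=0,i=0
  [0] ... => #  t=0,i=7
  bits 01110011 = 115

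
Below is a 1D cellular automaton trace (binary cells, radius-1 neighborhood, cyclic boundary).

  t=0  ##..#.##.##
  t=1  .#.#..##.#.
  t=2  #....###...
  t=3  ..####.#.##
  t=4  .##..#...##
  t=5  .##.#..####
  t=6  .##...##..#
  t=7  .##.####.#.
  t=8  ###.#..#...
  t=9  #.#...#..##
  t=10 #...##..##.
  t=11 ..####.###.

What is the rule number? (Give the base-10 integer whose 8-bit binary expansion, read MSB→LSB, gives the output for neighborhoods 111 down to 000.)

75

  ###|.  b7=0 t=0,i=0
  ##.|#  b6=1 t=0,i=1
  #.#|.  b5=0 t=0,i=5
  #..|.  b4=0 t=0,i=2
  .##|#  b3=1 t=0,i=6
  .#.|.  b2=0 t=0,i=4
  ..#|#  b1=1 t=0,i=3
  ...|#  b0=1 t=2,i=2
  bits 01001011 = 75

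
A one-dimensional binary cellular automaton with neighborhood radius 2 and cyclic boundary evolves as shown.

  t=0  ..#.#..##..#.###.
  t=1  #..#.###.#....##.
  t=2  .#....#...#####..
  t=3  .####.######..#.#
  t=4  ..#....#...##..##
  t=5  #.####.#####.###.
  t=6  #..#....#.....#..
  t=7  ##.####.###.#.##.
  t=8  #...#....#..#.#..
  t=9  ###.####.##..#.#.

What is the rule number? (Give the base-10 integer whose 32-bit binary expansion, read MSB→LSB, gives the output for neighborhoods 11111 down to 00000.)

  ##### -> .   bit 31 = 0  t=2,i=12
  ####. -> .   bit 30 = 0  t=2,i=13
  ###.# -> .   bit 29 = 0  t=1,i=7
  ###.. -> #   bit 28 = 1  t=0,i=15
  ##.## -> .   bit 27 = 0  t=3,i=5
  ##.#. -> .   bit 26 = 0  t=1,i=8
  ##..# -> #   bit 25 = 1  t=0,i=9
  ##... -> .   bit 24 = 0  t=0,i=16
  #.### -> .   bit 23 = 0  t=0,i=13
  #.##. -> #   bit 22 = 1  t=7,i=0
  #.#.# -> #   bit 21 = 1  t=3,i=16
  #.#.. -> .   bit 20 = 0  t=0,i=4
  #..## -> #   bit 19 = 1  t=0,i=6
  #..#. -> .   bit 18 = 0  t=0,i=10
  #...# -> #   bit 17 = 1  t=0,i=0
  #.... -> #   bit 16 = 1  t=1,i=11
  .#### -> #   bit 15 = 1  t=2,i=11
  .###. -> #   bit 14 = 1  t=0,i=14
  .##.# -> .   bit 13 = 0  t=1,i=15
  .##.. -> .   bit 12 = 0  t=0,i=8
  .#.## -> .   bit 11 = 0  t=0,i=12
  .#.#. -> #   bit 10 = 1  t=0,i=3
  .#..# -> #   bit 9 = 1  t=0,i=5
  .#... -> #   bit 8 = 1  t=1,i=10
  ..### -> #   bit 7 = 1  t=2,i=10
  ..##. -> #   bit 6 = 1  t=0,i=7
  ..#.# -> .   bit 5 = 0  t=0,i=2
  ..#.. -> #   bit 4 = 1  t=2,i=1
  ...## -> #   bit 3 = 1  t=1,i=13
  ...#. -> .   bit 2 = 0  t=0,i=1
  ....# -> #   bit 1 = 1  t=1,i=12
  ..... -> .   bit 0 = 0  t=6,i=11
  bits 00010010011010111100011111011010 = 309053402

309053402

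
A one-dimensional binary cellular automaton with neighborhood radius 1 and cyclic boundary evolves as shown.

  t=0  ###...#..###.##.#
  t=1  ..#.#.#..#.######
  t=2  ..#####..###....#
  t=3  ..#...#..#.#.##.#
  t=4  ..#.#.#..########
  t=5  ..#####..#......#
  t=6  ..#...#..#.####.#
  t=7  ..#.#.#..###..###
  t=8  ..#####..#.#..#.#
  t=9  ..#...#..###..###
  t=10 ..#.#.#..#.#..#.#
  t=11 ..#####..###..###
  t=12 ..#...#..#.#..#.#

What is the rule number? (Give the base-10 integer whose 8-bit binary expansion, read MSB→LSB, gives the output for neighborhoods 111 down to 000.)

  [7] ### => .  t=0,i=0
  [6] ##. => #  t=0,i=2
  [5] #.# => #  t=0,i=12
  [4] #.. => .  t=0,i=3
  [3] .## => #  t=0,i=9
  [2] .#. => #  t=0,i=6
  [1] ..# => .  t=0,i=5
  [0] ... => #  t=0,i=4
  bits 01101101 = 109

109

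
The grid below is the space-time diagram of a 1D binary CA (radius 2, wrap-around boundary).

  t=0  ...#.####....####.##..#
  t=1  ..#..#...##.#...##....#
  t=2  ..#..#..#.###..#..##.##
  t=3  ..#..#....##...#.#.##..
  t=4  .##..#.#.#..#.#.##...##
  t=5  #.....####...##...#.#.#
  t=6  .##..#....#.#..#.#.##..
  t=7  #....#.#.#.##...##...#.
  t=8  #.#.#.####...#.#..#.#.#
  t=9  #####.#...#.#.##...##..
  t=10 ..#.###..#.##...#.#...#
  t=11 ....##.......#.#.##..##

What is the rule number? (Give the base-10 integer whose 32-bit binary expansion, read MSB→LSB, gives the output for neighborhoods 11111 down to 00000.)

2914608156

  nb #####: next=#  (t=9,i=2, bit31=1)
  nb ####.: next=.  (t=0,i=7, bit30=0)
  nb ###.#: next=#  (t=0,i=16, bit29=1)
  nb ###..: next=.  (t=0,i=8, bit28=0)
  nb ##.##: next=#  (t=0,i=17, bit27=1)
  nb ##.#.: next=#  (t=1,i=11, bit26=1)
  nb ##..#: next=.  (t=0,i=20, bit25=0)
  nb ##...: next=#  (t=0,i=9, bit24=1)
  nb #.###: next=#  (t=0,i=5, bit23=1)
  nb #.##.: next=.  (t=0,i=18, bit22=0)
  nb #.#.#: next=#  (t=3,i=17, bit21=1)
  nb #.#..: next=#  (t=1,i=12, bit20=1)
  nb #..##: next=#  (t=2,i=17, bit19=1)
  nb #..#.: next=.  (t=0,i=21, bit18=0)
  nb #...#: next=.  (t=0,i=1, bit17=0)
  nb #....: next=#  (t=0,i=10, bit16=1)
  nb .####: next=.  (t=0,i=6, bit15=0)
  nb .###.: next=#  (t=2,i=11, bit14=1)
  nb .##.#: next=#  (t=1,i=10, bit13=1)
  nb .##..: next=.  (t=0,i=19, bit12=0)
  nb .#.##: next=.  (t=0,i=4, bit11=0)
  nb .#.#.: next=#  (t=3,i=16, bit10=1)
  nb .#..#: next=.  (t=1,i=0, bit9=0)
  nb .#...: next=.  (t=0,i=0, bit8=0)
  nb ..###: next=.  (t=0,i=13, bit7=0)
  nb ..##.: next=.  (t=1,i=9, bit6=0)
  nb ..#.#: next=.  (t=0,i=3, bit5=0)
  nb ..#..: next=#  (t=0,i=22, bit4=1)
  nb ...##: next=#  (t=0,i=12, bit3=1)
  nb ...#.: next=#  (t=0,i=2, bit2=1)
  nb ....#: next=.  (t=0,i=11, bit1=0)
  nb .....: next=.  (t=5,i=3, bit0=0)
  bits 10101101101110010110010000011100 = 2914608156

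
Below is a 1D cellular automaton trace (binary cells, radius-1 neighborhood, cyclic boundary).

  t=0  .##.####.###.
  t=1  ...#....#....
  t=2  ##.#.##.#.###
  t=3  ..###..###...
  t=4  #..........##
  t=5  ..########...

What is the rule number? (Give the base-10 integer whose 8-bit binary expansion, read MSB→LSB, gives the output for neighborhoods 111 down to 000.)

37

  ###|.  b7=0 t=0,i=5
  ##.|.  b6=0 t=0,i=2
  #.#|#  b5=1 t=0,i=3
  #..|.  b4=0 t=0,i=12
  .##|.  b3=0 t=0,i=1
  .#.|#  b2=1 t=1,i=3
  ..#|.  b1=0 t=0,i=0
  ...|#  b0=1 t=1,i=0
  bits 00100101 = 37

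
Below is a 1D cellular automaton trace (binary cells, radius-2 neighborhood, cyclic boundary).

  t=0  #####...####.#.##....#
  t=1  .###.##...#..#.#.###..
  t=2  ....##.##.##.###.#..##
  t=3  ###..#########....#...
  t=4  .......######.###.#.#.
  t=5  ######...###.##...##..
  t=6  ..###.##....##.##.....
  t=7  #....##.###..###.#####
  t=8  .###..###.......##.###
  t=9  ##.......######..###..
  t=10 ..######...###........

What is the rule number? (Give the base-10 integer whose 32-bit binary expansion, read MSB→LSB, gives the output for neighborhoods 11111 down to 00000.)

3387106867

  [31] ##### => #  t=0,i=1
  [30] ####. => #  t=0,i=3
  [29] ###.# => .  t=0,i=11
  [28] ###.. => .  t=0,i=4
  [27] ##.## => #  t=1,i=4
  [26] ##.#. => .  t=0,i=12
  [25] ##..# => .  t=3,i=3
  [24] ##... => #  t=0,i=5
  [23] #.### => #  t=1,i=17
  [22] #.##. => #  t=0,i=15
  [21] #.#.# => #  t=0,i=13
  [20] #.#.. => .  t=2,i=17
  [19] #..## => .  t=2,i=19
  [18] #..#. => .  t=1,i=12
  [17] #...# => #  t=0,i=6
  [16] #.... => #  t=0,i=18
  [15] .#### => .  t=0,i=0
  [14] .###. => .  t=1,i=2
  [13] .##.# => #  t=2,i=5
  [12] .##.. => .  t=0,i=16
  [11] .#.## => .  t=0,i=14
  [10] .#.#. => #  t=1,i=14
  [9] .#..# => #  t=1,i=11
  [8] .#... => .  t=3,i=19
  [7] ..### => .  t=0,i=8
  [6] ..##. => .  t=2,i=4
  [5] ..#.# => #  t=1,i=13
  [4] ..#.. => #  t=1,i=10
  [3] ...## => .  t=0,i=7
  [2] ...#. => .  t=1,i=9
  [1] ....# => #  t=0,i=19
  [0] ..... => #  t=4,i=1
  bits 11001001111000110010011000110011 = 3387106867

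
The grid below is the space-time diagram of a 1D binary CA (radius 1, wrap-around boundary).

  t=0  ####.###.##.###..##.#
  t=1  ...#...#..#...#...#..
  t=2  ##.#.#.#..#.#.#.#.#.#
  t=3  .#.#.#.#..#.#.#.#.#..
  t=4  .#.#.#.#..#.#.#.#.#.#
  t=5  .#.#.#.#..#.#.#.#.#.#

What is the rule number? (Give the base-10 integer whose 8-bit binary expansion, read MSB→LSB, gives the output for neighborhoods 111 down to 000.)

69

  ###|.  b7=0 t=0,i=0
  ##.|#  b6=1 t=0,i=3
  #.#|.  b5=0 t=0,i=4
  #..|.  b4=0 t=0,i=15
  .##|.  b3=0 t=0,i=5
  .#.|#  b2=1 t=1,i=3
  ..#|.  b1=0 t=0,i=16
  ...|#  b0=1 t=1,i=0
  bits 01000101 = 69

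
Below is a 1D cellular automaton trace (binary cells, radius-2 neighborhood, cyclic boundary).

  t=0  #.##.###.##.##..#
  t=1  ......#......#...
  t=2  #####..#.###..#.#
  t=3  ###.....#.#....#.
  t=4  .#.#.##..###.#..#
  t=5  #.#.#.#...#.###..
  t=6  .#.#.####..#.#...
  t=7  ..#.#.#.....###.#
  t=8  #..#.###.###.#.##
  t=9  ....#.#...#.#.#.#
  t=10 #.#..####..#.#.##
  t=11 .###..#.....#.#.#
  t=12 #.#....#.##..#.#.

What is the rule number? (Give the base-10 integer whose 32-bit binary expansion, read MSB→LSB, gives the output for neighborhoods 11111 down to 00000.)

2232606475

  nb #####: next=#  (t=2,i=1, bit31=1)
  nb ####.: next=.  (t=2,i=3, bit30=0)
  nb ###.#: next=.  (t=0,i=7, bit29=0)
  nb ###..: next=.  (t=2,i=4, bit28=0)
  nb ##.##: next=.  (t=0,i=1, bit27=0)
  nb ##.#.: next=#  (t=4,i=12, bit26=1)
  nb ##..#: next=.  (t=0,i=14, bit25=0)
  nb ##...: next=#  (t=3,i=3, bit24=1)
  nb #.###: next=.  (t=0,i=5, bit23=0)
  nb #.##.: next=.  (t=0,i=2, bit22=0)
  nb #.#.#: next=.  (t=4,i=1, bit21=0)
  nb #.#..: next=#  (t=3,i=10, bit20=1)
  nb #..##: next=.  (t=0,i=15, bit19=0)
  nb #..#.: next=.  (t=2,i=6, bit18=0)
  nb #...#: next=#  (t=5,i=8, bit17=1)
  nb #....: next=.  (t=1,i=8, bit16=0)
  nb .####: next=#  (t=2,i=0, bit15=1)
  nb .###.: next=#  (t=0,i=6, bit14=1)
  nb .##.#: next=.  (t=0,i=0, bit13=0)
  nb .##..: next=#  (t=0,i=13, bit12=1)
  nb .#.##: next=#  (t=2,i=8, bit11=1)
  nb .#.#.: next=#  (t=3,i=9, bit10=1)
  nb .#..#: next=#  (t=4,i=14, bit9=1)
  nb .#...: next=#  (t=1,i=7, bit8=1)
  nb ..###: next=.  (t=4,i=9, bit7=0)
  nb ..##.: next=.  (t=0,i=16, bit6=0)
  nb ..#.#: next=.  (t=2,i=7, bit5=0)
  nb ..#..: next=.  (t=1,i=6, bit4=0)
  nb ...##: next=#  (t=7,i=11, bit3=1)
  nb ...#.: next=.  (t=1,i=5, bit2=0)
  nb ....#: next=#  (t=1,i=4, bit1=1)
  nb .....: next=#  (t=1,i=0, bit0=1)
  bits 10000101000100101101111100001011 = 2232606475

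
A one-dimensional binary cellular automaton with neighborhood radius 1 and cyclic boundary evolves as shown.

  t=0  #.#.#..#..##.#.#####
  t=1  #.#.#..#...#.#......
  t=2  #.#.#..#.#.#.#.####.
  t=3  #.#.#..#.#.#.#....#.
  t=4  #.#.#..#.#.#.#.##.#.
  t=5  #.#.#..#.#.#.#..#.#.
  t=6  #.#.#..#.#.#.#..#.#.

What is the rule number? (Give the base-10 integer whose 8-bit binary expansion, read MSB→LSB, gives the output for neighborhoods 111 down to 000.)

69

  nb ###: next=.  (t=0,i=16, bit7=0)
  nb ##.: next=#  (t=0,i=0, bit6=1)
  nb #.#: next=.  (t=0,i=1, bit5=0)
  nb #..: next=.  (t=0,i=5, bit4=0)
  nb .##: next=.  (t=0,i=10, bit3=0)
  nb .#.: next=#  (t=0,i=2, bit2=1)
  nb ..#: next=.  (t=0,i=6, bit1=0)
  nb ...: next=#  (t=1,i=9, bit0=1)
  bits 01000101 = 69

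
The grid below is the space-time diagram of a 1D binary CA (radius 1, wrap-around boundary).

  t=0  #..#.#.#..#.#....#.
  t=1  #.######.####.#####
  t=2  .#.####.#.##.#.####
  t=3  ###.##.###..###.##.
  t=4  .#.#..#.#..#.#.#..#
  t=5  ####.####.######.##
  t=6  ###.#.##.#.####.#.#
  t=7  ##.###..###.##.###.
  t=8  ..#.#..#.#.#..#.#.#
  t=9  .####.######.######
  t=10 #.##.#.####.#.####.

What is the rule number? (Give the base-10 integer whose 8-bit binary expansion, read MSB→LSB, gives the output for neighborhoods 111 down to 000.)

167

  nb ###: next=#  (t=1,i=3, bit7=1)
  nb ##.: next=.  (t=1,i=0, bit6=0)
  nb #.#: next=#  (t=0,i=4, bit5=1)
  nb #..: next=.  (t=0,i=1, bit4=0)
  nb .##: next=.  (t=1,i=2, bit3=0)
  nb .#.: next=#  (t=0,i=0, bit2=1)
  nb ..#: next=#  (t=0,i=2, bit1=1)
  nb ...: next=#  (t=0,i=14, bit0=1)
  bits 10100111 = 167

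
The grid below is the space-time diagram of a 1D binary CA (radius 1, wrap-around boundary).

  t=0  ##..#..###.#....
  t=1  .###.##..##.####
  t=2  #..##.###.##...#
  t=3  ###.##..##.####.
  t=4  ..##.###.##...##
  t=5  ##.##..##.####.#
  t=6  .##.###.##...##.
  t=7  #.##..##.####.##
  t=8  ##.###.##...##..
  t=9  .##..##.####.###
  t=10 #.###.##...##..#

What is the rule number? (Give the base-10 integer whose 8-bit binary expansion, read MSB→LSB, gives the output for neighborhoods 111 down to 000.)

  ###|.  b7=0 t=0,i=8
  ##.|#  b6=1 t=0,i=1
  #.#|#  b5=1 t=0,i=10
  #..|#  b4=1 t=0,i=2
  .##|.  b3=0 t=0,i=0
  .#.|.  b2=0 t=0,i=4
  ..#|#  b1=1 t=0,i=3
  ...|#  b0=1 t=0,i=13
  bits 01110011 = 115

115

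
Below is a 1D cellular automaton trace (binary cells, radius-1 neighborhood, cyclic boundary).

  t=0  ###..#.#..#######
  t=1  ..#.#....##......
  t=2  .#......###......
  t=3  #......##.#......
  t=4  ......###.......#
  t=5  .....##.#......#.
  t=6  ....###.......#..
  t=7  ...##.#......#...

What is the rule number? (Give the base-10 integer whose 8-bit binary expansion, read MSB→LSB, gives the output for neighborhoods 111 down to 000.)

74

  ###|.  b7=0 t=0,i=0
  ##.|#  b6=1 t=0,i=2
  #.#|.  b5=0 t=0,i=6
  #..|.  b4=0 t=0,i=3
  .##|#  b3=1 t=0,i=10
  .#.|.  b2=0 t=0,i=5
  ..#|#  b1=1 t=0,i=4
  ...|.  b0=0 t=1,i=0
  bits 01001010 = 74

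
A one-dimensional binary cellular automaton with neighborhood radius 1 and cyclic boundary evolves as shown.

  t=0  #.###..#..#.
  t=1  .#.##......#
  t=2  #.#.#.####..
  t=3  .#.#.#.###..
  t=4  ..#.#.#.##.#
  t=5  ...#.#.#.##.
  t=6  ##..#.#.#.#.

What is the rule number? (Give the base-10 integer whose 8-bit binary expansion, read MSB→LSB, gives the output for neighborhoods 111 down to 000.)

  nb ###: next=#  (t=0,i=3, bit7=1)
  nb ##.: next=#  (t=0,i=4, bit6=1)
  nb #.#: next=#  (t=0,i=1, bit5=1)
  nb #..: next=.  (t=0,i=5, bit4=0)
  nb .##: next=.  (t=0,i=2, bit3=0)
  nb .#.: next=.  (t=0,i=0, bit2=0)
  nb ..#: next=.  (t=0,i=6, bit1=0)
  nb ...: next=#  (t=1,i=6, bit0=1)
  bits 11100001 = 225

225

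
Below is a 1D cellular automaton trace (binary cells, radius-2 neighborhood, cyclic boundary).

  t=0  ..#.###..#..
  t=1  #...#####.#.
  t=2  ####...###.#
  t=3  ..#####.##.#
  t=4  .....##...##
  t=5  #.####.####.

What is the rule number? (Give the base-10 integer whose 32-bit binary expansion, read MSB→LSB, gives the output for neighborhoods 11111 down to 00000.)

  nb #####: next=.  (t=1,i=6, bit31=0)
  nb ####.: next=#  (t=1,i=7, bit30=1)
  nb ###.#: next=#  (t=1,i=8, bit29=1)
  nb ###..: next=#  (t=0,i=6, bit28=1)
  nb ##.##: next=.  (t=2,i=10, bit27=0)
  nb ##.#.: next=#  (t=1,i=9, bit26=1)
  nb ##..#: next=#  (t=0,i=7, bit25=1)
  nb ##...: next=#  (t=2,i=4, bit24=1)
  nb #.###: next=#  (t=0,i=4, bit23=1)
  nb #.##.: next=.  (t=3,i=8, bit22=0)
  nb #.#.#: next=.  (t=1,i=10, bit21=0)
  nb #.#..: next=#  (t=1,i=0, bit20=1)
  nb #..##: next=.  (t=3,i=1, bit19=0)
  nb #..#.: next=#  (t=0,i=8, bit18=1)
  nb #...#: next=#  (t=1,i=2, bit17=1)
  nb #....: next=.  (t=0,i=11, bit16=0)
  nb .####: next=.  (t=1,i=5, bit15=0)
  nb .###.: next=#  (t=0,i=5, bit14=1)
  nb .##.#: next=.  (t=3,i=9, bit13=0)
  nb .##..: next=.  (t=4,i=6, bit12=0)
  nb .#.##: next=.  (t=0,i=3, bit11=0)
  nb .#.#.: next=#  (t=1,i=11, bit10=1)
  nb .#..#: next=.  (t=3,i=0, bit9=0)
  nb .#...: next=#  (t=0,i=10, bit8=1)
  nb ..###: next=.  (t=1,i=4, bit7=0)
  nb ..##.: next=#  (t=4,i=5, bit6=1)
  nb ..#.#: next=.  (t=0,i=2, bit5=0)
  nb ..#..: next=.  (t=0,i=9, bit4=0)
  nb ...##: next=#  (t=1,i=3, bit3=1)
  nb ...#.: next=.  (t=0,i=1, bit2=0)
  nb ....#: next=#  (t=0,i=0, bit1=1)
  nb .....: next=#  (t=4,i=2, bit0=1)
  bits 01110111100101100100010101001011 = 2006336843

2006336843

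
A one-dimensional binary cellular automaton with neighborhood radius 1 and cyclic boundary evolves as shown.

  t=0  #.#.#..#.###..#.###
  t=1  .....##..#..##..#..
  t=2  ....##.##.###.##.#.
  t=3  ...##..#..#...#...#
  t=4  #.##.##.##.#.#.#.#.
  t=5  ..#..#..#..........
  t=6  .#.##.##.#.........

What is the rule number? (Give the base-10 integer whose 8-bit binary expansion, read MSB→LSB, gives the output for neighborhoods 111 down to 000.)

  ###|.  b7=0 t=0,i=10
  ##.|.  b6=0 t=0,i=0
  #.#|.  b5=0 t=0,i=1
  #..|#  b4=1 t=0,i=5
  .##|#  b3=1 t=0,i=9
  .#.|.  b2=0 t=0,i=2
  ..#|#  b1=1 t=0,i=6
  ...|.  b0=0 t=1,i=0
  bits 00011010 = 26

26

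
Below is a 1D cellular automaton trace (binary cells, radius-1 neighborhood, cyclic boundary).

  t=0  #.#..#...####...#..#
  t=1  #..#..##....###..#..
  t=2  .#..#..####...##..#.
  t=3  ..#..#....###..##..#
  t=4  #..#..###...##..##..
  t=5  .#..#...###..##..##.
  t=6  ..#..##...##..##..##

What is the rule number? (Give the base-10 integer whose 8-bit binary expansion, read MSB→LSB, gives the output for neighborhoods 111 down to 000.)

  ### -> .   bit 7 = 0  t=0,i=10
  ##. -> #   bit 6 = 1  t=0,i=0
  #.# -> .   bit 5 = 0  t=0,i=1
  #.. -> #   bit 4 = 1  t=0,i=3
  .## -> .   bit 3 = 0  t=0,i=9
  .#. -> .   bit 2 = 0  t=0,i=2
  ..# -> .   bit 1 = 0  t=0,i=4
  ... -> #   bit 0 = 1  t=0,i=7
  bits 01010001 = 81

81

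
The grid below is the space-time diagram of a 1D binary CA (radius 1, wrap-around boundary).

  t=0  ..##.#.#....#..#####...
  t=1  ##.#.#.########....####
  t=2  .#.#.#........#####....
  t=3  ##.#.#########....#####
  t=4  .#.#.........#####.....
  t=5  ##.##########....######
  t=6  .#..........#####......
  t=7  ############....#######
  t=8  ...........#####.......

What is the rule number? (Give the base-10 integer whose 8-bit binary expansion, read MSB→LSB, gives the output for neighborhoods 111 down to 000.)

  [7] ### => .  t=0,i=16
  [6] ##. => #  t=0,i=3
  [5] #.# => .  t=0,i=4
  [4] #.. => #  t=0,i=8
  [3] .## => .  t=0,i=2
  [2] .#. => #  t=0,i=5
  [1] ..# => #  t=0,i=1
  [0] ... => #  t=0,i=0
  bits 01010111 = 87

87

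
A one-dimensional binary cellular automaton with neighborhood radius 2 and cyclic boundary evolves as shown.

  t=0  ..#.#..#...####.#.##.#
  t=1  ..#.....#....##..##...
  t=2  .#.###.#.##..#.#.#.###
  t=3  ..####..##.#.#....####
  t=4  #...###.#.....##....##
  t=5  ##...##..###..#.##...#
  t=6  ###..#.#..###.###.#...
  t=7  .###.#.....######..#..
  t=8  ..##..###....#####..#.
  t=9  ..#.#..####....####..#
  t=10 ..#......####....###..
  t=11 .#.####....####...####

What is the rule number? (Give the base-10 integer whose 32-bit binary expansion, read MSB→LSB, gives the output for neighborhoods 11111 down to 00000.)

4223748453

  ##### -> #   bit 31 = 1  t=7,i=13
  ####. -> #   bit 30 = 1  t=0,i=13
  ###.# -> #   bit 29 = 1  t=0,i=14
  ###.. -> #   bit 28 = 1  t=3,i=5
  ##.## -> #   bit 27 = 1  t=6,i=13
  ##.#. -> .   bit 26 = 0  t=0,i=15
  ##..# -> #   bit 25 = 1  t=1,i=15
  ##... -> #   bit 24 = 1  t=1,i=19
  #.### -> #   bit 23 = 1  t=2,i=3
  #.##. -> #   bit 22 = 1  t=0,i=18
  #.#.# -> .   bit 21 = 0  t=0,i=16
  #.#.. -> .   bit 20 = 0  t=0,i=4
  #..## -> .   bit 19 = 0  t=1,i=16
  #..#. -> .   bit 18 = 0  t=0,i=1
  #...# -> .   bit 17 = 0  t=0,i=9
  #.... -> #   bit 16 = 1  t=1,i=4
  .#### -> .   bit 15 = 0  t=0,i=12
  .###. -> #   bit 14 = 1  t=2,i=4
  .##.# -> .   bit 13 = 0  t=0,i=19
  .##.. -> .   bit 12 = 0  t=1,i=14
  .#.## -> #   bit 11 = 1  t=0,i=17
  .#.#. -> .   bit 10 = 0  t=0,i=3
  .#..# -> .   bit 9 = 0  t=0,i=0
  .#... -> #   bit 8 = 1  t=0,i=8
  ..### -> .   bit 7 = 0  t=0,i=11
  ..##. -> #   bit 6 = 1  t=1,i=13
  ..#.# -> #   bit 5 = 1  t=0,i=2
  ..#.. -> .   bit 4 = 0  t=0,i=7
  ...## -> .   bit 3 = 0  t=0,i=10
  ...#. -> #   bit 2 = 1  t=1,i=1
  ....# -> .   bit 1 = 0  t=1,i=0
  ..... -> #   bit 0 = 1  t=1,i=5
  bits 11111011110000010100100101100101 = 4223748453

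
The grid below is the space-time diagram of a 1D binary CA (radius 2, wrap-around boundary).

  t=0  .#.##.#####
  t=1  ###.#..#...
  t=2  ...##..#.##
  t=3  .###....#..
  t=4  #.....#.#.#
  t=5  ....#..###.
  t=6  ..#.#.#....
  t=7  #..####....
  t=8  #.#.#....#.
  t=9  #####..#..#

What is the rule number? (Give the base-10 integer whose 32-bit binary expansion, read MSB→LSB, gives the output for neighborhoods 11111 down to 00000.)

  [31] ##### => .  t=0,i=8
  [30] ####. => .  t=0,i=9
  [29] ###.# => .  t=0,i=10
  [28] ###.. => .  t=3,i=3
  [27] ##.## => .  t=0,i=5
  [26] ##.#. => #  t=0,i=0
  [25] ##..# => .  t=2,i=5
  [24] ##... => .  t=2,i=0
  [23] #.### => .  t=0,i=6
  [22] #.##. => .  t=0,i=3
  [21] #.#.# => #  t=0,i=1
  [20] #.#.. => #  t=1,i=4
  [19] #..## => #  t=5,i=6
  [18] #..#. => .  t=1,i=6
  [17] #...# => #  t=1,i=9
  [16] #.... => .  t=3,i=5
  [15] .#### => #  t=0,i=7
  [14] .###. => .  t=1,i=1
  [13] .##.# => #  t=0,i=4
  [12] .##.. => .  t=2,i=4
  [11] .#.## => #  t=0,i=2
  [10] .#.#. => #  t=4,i=7
  [9] .#..# => .  t=1,i=5
  [8] .#... => .  t=1,i=8
  [7] ..### => .  t=1,i=0
  [6] ..##. => #  t=2,i=3
  [5] ..#.# => .  t=2,i=7
  [4] ..#.. => #  t=1,i=7
  [3] ...## => #  t=1,i=10
  [2] ...#. => .  t=3,i=7
  [1] ....# => #  t=3,i=6
  [0] ..... => .  t=4,i=3
  bits 00000100001110101010110001011010 = 70954074

70954074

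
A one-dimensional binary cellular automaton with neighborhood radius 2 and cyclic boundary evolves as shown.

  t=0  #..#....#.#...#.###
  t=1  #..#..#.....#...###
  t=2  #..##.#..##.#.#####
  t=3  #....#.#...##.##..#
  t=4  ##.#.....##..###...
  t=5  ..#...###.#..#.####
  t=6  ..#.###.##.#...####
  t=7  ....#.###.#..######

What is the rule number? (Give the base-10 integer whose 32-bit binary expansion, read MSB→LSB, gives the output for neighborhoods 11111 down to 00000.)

2112000667

  [31] ##### => .  t=2,i=16
  [30] ####. => #  t=0,i=18
  [29] ###.# => #  t=5,i=8
  [28] ###.. => #  t=0,i=0
  [27] ##.## => #  t=3,i=13
  [26] ##.#. => #  t=2,i=5
  [25] ##..# => .  t=0,i=1
  [24] ##... => #  t=3,i=1
  [23] #.### => #  t=0,i=16
  [22] #.##. => #  t=3,i=14
  [21] #.#.# => #  t=2,i=12
  [20] #.#.. => .  t=0,i=10
  [19] #..## => .  t=2,i=2
  [18] #..#. => .  t=0,i=2
  [17] #...# => #  t=0,i=12
  [16] #.... => .  t=0,i=5
  [15] .#### => #  t=0,i=17
  [14] .###. => .  t=4,i=14
  [13] .##.# => .  t=2,i=4
  [12] .##.. => #  t=3,i=0
  [11] .#.## => .  t=0,i=15
  [10] .#.#. => .  t=0,i=9
  [9] .#..# => #  t=1,i=4
  [8] .#... => .  t=0,i=4
  [7] ..### => #  t=1,i=16
  [6] ..##. => .  t=2,i=3
  [5] ..#.# => .  t=0,i=8
  [4] ..#.. => #  t=0,i=3
  [3] ...## => #  t=1,i=15
  [2] ...#. => .  t=0,i=7
  [1] ....# => #  t=0,i=6
  [0] ..... => #  t=1,i=9
  bits 01111101111000101001001010011011 = 2112000667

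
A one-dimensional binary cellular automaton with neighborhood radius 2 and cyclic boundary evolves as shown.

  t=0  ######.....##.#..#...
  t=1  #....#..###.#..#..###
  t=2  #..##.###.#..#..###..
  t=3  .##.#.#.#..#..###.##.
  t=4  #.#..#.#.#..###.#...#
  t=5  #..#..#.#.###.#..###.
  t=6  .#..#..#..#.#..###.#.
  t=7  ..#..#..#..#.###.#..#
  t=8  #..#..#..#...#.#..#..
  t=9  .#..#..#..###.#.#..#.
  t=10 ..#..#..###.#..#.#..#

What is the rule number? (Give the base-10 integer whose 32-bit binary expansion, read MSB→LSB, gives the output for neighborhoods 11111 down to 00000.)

  ##### -> .   bit 31 = 0  t=0,i=2
  ####. -> .   bit 30 = 0  t=0,i=4
  ###.# -> #   bit 29 = 1  t=1,i=10
  ###.. -> #   bit 28 = 1  t=0,i=5
  ##.## -> .   bit 27 = 0  t=2,i=5
  ##.#. -> .   bit 26 = 0  t=0,i=13
  ##..# -> #   bit 25 = 1  t=2,i=19
  ##... -> .   bit 24 = 0  t=0,i=6
  #.### -> #   bit 23 = 1  t=2,i=6
  #.##. -> .   bit 22 = 0  t=3,i=18
  #.#.# -> .   bit 21 = 0  t=3,i=4
  #.#.. -> .   bit 20 = 0  t=0,i=14
  #..## -> #   bit 19 = 1  t=1,i=7
  #..#. -> .   bit 18 = 0  t=0,i=16
  #...# -> #   bit 17 = 1  t=0,i=19
  #.... -> .   bit 16 = 0  t=0,i=7
  .#### -> .   bit 15 = 0  t=0,i=1
  .###. -> .   bit 14 = 0  t=1,i=9
  .##.# -> #   bit 13 = 1  t=0,i=12
  .##.. -> .   bit 12 = 0  t=3,i=19
  .#.## -> .   bit 11 = 0  t=5,i=9
  .#.#. -> #   bit 10 = 1  t=3,i=5
  .#..# -> #   bit 9 = 1  t=0,i=15
  .#... -> #   bit 8 = 1  t=0,i=18
  ..### -> #   bit 7 = 1  t=0,i=0
  ..##. -> .   bit 6 = 0  t=0,i=11
  ..#.# -> .   bit 5 = 0  t=4,i=5
  ..#.. -> .   bit 4 = 0  t=0,i=17
  ...## -> #   bit 3 = 1  t=0,i=10
  ...#. -> #   bit 2 = 1  t=1,i=4
  ....# -> #   bit 1 = 1  t=0,i=9
  ..... -> #   bit 0 = 1  t=0,i=8
  bits 00110010100010100010011110001111 = 847914895

847914895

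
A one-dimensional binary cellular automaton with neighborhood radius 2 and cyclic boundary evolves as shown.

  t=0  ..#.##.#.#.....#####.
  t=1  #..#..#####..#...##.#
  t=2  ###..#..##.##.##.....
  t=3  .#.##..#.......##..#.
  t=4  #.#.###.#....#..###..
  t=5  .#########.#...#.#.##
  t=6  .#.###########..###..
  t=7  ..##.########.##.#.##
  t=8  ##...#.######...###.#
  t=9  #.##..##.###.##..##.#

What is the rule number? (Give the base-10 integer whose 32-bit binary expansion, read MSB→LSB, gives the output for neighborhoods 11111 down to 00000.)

  [31] ##### => #  t=0,i=17
  [30] ####. => #  t=0,i=18
  [29] ###.# => #  t=4,i=6
  [28] ###.. => .  t=0,i=19
  [27] ##.## => .  t=1,i=19
  [26] ##.#. => #  t=0,i=6
  [25] ##..# => #  t=1,i=1
  [24] ##... => #  t=0,i=20
  [23] #.### => #  t=4,i=4
  [22] #.##. => .  t=0,i=4
  [21] #.#.# => #  t=0,i=7
  [20] #.#.. => #  t=0,i=9
  [19] #..## => #  t=1,i=5
  [18] #..#. => #  t=1,i=2
  [17] #...# => #  t=0,i=0
  [16] #.... => .  t=0,i=11
  [15] .#### => .  t=0,i=16
  [14] .###. => #  t=2,i=1
  [13] .##.# => .  t=0,i=5
  [12] .##.. => #  t=1,i=0
  [11] .#.## => #  t=0,i=3
  [10] .#.#. => #  t=0,i=8
  [9] .#..# => .  t=1,i=4
  [8] .#... => #  t=0,i=10
  [7] ..### => .  t=0,i=15
  [6] ..##. => .  t=1,i=17
  [5] ..#.# => .  t=0,i=2
  [4] ..#.. => .  t=1,i=3
  [3] ...## => .  t=0,i=14
  [2] ...#. => .  t=0,i=1
  [1] ....# => #  t=0,i=13
  [0] ..... => .  t=0,i=12
  bits 11100111101111100101110100000010 = 3888012546

3888012546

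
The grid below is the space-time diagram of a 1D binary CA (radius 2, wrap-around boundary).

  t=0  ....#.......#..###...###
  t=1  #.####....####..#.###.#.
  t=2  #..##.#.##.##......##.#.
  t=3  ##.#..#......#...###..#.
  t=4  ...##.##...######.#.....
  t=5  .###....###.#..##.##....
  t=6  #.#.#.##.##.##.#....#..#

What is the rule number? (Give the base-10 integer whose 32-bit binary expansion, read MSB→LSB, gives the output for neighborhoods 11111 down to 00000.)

1630716766

  nb #####: next=.  (t=4,i=13, bit31=0)
  nb ####.: next=#  (t=1,i=4, bit30=1)
  nb ###.#: next=#  (t=1,i=20, bit29=1)
  nb ###..: next=.  (t=0,i=17, bit28=0)
  nb ##.##: next=.  (t=2,i=10, bit27=0)
  nb ##.#.: next=.  (t=1,i=21, bit26=0)
  nb ##..#: next=.  (t=1,i=14, bit25=0)
  nb ##...: next=#  (t=0,i=0, bit24=1)
  nb #.###: next=.  (t=1,i=2, bit23=0)
  nb #.##.: next=.  (t=2,i=8, bit22=0)
  nb #.#.#: next=#  (t=1,i=0, bit21=1)
  nb #.#..: next=#  (t=2,i=0, bit20=1)
  nb #..##: next=.  (t=0,i=14, bit19=0)
  nb #..#.: next=.  (t=1,i=15, bit18=0)
  nb #...#: next=#  (t=0,i=19, bit17=1)
  nb #....: next=.  (t=0,i=1, bit16=0)
  nb .####: next=#  (t=1,i=3, bit15=1)
  nb .###.: next=#  (t=0,i=16, bit14=1)
  nb .##.#: next=.  (t=2,i=4, bit13=0)
  nb .##..: next=.  (t=2,i=12, bit12=0)
  nb .#.##: next=.  (t=1,i=1, bit11=0)
  nb .#.#.: next=.  (t=1,i=23, bit10=0)
  nb .#..#: next=#  (t=0,i=13, bit9=1)
  nb .#...: next=#  (t=0,i=5, bit8=1)
  nb ..###: next=.  (t=0,i=15, bit7=0)
  nb ..##.: next=#  (t=2,i=3, bit6=1)
  nb ..#.#: next=.  (t=1,i=16, bit5=0)
  nb ..#..: next=#  (t=0,i=4, bit4=1)
  nb ...##: next=#  (t=0,i=20, bit3=1)
  nb ...#.: next=#  (t=0,i=3, bit2=1)
  nb ....#: next=#  (t=0,i=2, bit1=1)
  nb .....: next=.  (t=0,i=7, bit0=0)
  bits 01100001001100101100001101011110 = 1630716766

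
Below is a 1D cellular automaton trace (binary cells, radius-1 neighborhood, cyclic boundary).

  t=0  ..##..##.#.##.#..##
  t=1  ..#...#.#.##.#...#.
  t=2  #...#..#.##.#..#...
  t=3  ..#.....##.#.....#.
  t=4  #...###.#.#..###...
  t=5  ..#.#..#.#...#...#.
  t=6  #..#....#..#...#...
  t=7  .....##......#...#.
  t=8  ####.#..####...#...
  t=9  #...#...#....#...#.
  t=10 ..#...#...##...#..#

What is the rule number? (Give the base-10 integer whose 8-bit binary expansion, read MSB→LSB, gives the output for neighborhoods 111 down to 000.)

41

  ### -> .   bit 7 = 0  t=4,i=5
  ##. -> .   bit 6 = 0  t=0,i=3
  #.# -> #   bit 5 = 1  t=0,i=8
  #.. -> .   bit 4 = 0  t=0,i=0
  .## -> #   bit 3 = 1  t=0,i=2
  .#. -> .   bit 2 = 0  t=0,i=9
  ..# -> .   bit 1 = 0  t=0,i=1
  ... -> #   bit 0 = 1  t=1,i=0
  bits 00101001 = 41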